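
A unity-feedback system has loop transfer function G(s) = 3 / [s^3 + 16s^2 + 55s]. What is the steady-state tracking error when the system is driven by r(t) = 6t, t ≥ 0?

The denominator has no term below 55s — 1 pole at s=0, type 1.
K_v = lim_{s→0} s·G(s) = 3 / 55 = 3/55.
e_ss = 6/K_v = 6/(3/55) = 110.

110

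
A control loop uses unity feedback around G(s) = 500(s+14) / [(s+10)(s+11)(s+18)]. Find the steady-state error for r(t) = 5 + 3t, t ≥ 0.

infinity

The open loop has no poles at the origin → type 0 system. By superposition:
  • 5: e_ss = 5/(1+K_p) with K_p=350/99 → 495/449.
  • 3t: a type-0 system cannot track it, e_ss → ∞.
The unbounded component dominates.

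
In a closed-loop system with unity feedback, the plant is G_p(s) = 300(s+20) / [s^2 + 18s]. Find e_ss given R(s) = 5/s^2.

The denominator has no term below 18s — 1 pole at s=0, type 1.
K_v = lim_{s→0} s·G_p(s) = 300·20 / 18 = 1000/3.
e_ss = 5/K_v = 5/(1000/3) = 0.015.

0.015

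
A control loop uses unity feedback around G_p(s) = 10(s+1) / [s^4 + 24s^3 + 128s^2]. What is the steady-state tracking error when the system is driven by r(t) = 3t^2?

The denominator has no term below 128s^2 — 2 poles at s=0, type 2.
K_a = lim_{s→0} s^2·G_p(s) = 10·1 / 128 = 5/64.
r(t) = 3t^2 gives R(s) = 6/s^3.
e_ss = 6/K_a = 6/(5/64) = 76.8.

76.8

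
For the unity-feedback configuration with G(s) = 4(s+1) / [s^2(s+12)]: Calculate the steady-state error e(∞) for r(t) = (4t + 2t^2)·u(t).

The open loop has two poles at the origin → type 2 system. By superposition:
  • 4t: tracked with zero error.
  • 2t^2: e_ss = 4/K_a with K_a=1/3 → 12.
Total e_ss = 12.

12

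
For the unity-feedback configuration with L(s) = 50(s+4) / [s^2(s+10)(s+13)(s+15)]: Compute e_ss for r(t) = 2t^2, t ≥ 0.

39

Two free integrators in L(s): this is a type 2 system.
K_a = lim_{s→0} s^2·L(s) = 50·4 / (10·13·15) = 4/39.
r(t) = 2t^2 gives R(s) = 4/s^3.
e_ss = 4/K_a = 4/(4/39) = 39.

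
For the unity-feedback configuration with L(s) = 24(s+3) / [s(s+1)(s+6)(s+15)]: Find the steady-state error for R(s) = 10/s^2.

One free integrator in L(s): this is a type 1 system.
K_v = lim_{s→0} s·L(s) = 24·3 / (1·6·15) = 0.8.
e_ss = 10/K_v = 10/0.8 = 12.5.

12.5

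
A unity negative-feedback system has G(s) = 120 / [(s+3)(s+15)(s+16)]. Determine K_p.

The open loop has no poles at the origin → type 0 system.
K_p = lim_{s→0} G(s) = 120 / (3·15·16) = 1/6.

1/6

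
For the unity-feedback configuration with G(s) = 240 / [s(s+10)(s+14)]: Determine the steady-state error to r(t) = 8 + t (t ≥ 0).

7/12

G(s) has one factor of s in the denominator, so the system is type 1. By superposition:
  • 8: tracked with zero error.
  • t: e_ss = 1/K_v with K_v=12/7 → 7/12.
Total e_ss = 7/12.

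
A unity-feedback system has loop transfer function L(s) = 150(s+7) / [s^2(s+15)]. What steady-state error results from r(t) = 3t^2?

3/35

L(s) has two factors of s in the denominator, so the system is type 2.
K_a = lim_{s→0} s^2·L(s) = 150·7 / (15) = 70.
r(t) = 3t^2 gives R(s) = 6/s^3.
e_ss = 6/K_a = 6/70 = 3/35.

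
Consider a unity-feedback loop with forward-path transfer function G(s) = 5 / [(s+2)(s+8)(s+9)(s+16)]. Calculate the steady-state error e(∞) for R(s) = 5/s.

11520/2309

The open loop has no poles at the origin → type 0 system.
K_p = lim_{s→0} G(s) = 5 / (2·8·9·16) = 5/2304.
e_ss = 5/(1 + K_p) = 5/(2309/2304) = 11520/2309.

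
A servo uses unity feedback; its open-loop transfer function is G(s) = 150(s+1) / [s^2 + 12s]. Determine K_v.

Factoring s from the denominator leaves a polynomial with constant term 12, so the system is type 1.
K_v = lim_{s→0} s·G(s) = 150·1 / 12 = 12.5.

12.5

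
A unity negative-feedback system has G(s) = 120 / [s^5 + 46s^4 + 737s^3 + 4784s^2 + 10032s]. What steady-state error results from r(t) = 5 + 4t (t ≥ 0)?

The denominator has no term below 10032s — 1 pole at s=0, type 1. Taking each input component in turn:
  • 5: tracked with zero error.
  • 4t: e_ss = 4/K_v with K_v=5/418 → 334.4.
Total e_ss = 334.4.

334.4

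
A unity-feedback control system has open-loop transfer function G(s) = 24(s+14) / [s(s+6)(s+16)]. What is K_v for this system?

3.5

The open loop has one pole at the origin → type 1 system.
K_v = lim_{s→0} s·G(s) = 24·14 / (6·16) = 3.5.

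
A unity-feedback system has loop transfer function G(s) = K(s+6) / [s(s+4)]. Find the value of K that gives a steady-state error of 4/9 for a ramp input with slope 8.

G(s) has one factor of s in the denominator, so the system is type 1.
K_v = lim_{s→0} s·G(s) = K·6 / (4) = 1.5·K.
e_ss = 8/K_v = 4/9 ⇒ K_v = 18 ⇒ K = 18/1.5 = 12.

12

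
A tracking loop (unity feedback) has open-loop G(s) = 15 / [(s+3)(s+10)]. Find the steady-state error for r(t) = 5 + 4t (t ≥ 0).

infinity

G(s) has no factors of s in the denominator, so the system is type 0. Treating each term separately:
  • 5: e_ss = 5/(1+K_p) with K_p=0.5 → 10/3.
  • 4t: a type-0 system cannot track it, e_ss → ∞.
The unbounded component dominates.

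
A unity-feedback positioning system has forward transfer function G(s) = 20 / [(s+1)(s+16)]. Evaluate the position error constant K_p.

No free integrators in G(s): this is a type 0 system.
K_p = lim_{s→0} G(s) = 20 / (1·16) = 1.25.

1.25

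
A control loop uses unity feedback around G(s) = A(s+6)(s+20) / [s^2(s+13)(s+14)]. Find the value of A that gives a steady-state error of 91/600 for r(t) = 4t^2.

The open loop has two poles at the origin → type 2 system.
K_a = lim_{s→0} s^2·G(s) = A·6·20 / (13·14) = (60/91)·A.
e_ss = 8/K_a = 91/600 ⇒ K_a = 4800/91 ⇒ A = (4800/91)/(60/91) = 80.

80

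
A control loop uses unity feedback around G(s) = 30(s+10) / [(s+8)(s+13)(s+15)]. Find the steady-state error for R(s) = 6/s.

G(s) has no factors of s in the denominator, so the system is type 0.
K_p = lim_{s→0} G(s) = 30·10 / (8·13·15) = 5/26.
e_ss = 6/(1 + K_p) = 6/(31/26) = 156/31.

156/31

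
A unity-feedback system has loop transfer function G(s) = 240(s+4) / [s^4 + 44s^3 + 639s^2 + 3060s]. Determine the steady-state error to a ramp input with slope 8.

25.5

Lowest-order denominator term is 3060s, so the open loop has 1 pole at the origin → type 1 system.
K_v = lim_{s→0} s·G(s) = 240·4 / 3060 = 16/51.
e_ss = 8/K_v = 8/(16/51) = 25.5.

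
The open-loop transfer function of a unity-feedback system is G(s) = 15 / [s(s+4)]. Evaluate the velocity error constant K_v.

3.75

The open loop has one pole at the origin → type 1 system.
K_v = lim_{s→0} s·G(s) = 15 / (4) = 3.75.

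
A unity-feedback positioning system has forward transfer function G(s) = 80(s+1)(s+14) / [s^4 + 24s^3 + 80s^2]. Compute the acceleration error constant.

Lowest-order denominator term is 80s^2, so the open loop has 2 poles at the origin → type 2 system.
K_a = lim_{s→0} s^2·G(s) = 80·1·14 / 80 = 14.

14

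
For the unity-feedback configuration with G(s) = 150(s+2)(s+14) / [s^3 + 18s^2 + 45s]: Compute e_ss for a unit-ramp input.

Lowest-order denominator term is 45s, so the open loop has 1 pole at the origin → type 1 system.
K_v = lim_{s→0} s·G(s) = 150·2·14 / 45 = 280/3.
e_ss = 1/K_v = 1/(280/3) = 3/280.

3/280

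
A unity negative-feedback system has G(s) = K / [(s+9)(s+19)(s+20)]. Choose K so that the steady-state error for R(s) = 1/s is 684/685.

System type = 0 (no poles at s=0).
K_p = lim_{s→0} G(s) = K / (9·19·20) = (1/3420)·K.
e_ss = 1/(1 + K_p) = 684/685 ⇒ 1 + (1/3420)·K = 685/684 ⇒ K = 5.

5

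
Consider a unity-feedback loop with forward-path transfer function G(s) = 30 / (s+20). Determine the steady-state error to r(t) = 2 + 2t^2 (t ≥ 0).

No free integrators in G(s): this is a type 0 system. Treating each term separately:
  • 2: e_ss = 2/(1+K_p) with K_p=1.5 → 0.8.
  • 2t^2: a type-0 system cannot track it, e_ss → ∞.
The unbounded component dominates.

infinity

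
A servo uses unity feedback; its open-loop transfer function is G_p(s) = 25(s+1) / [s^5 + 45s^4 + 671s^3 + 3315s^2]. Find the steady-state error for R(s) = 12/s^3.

1591.2

Factoring s^2 from the denominator leaves a polynomial with constant term 3315, so the system is type 2.
K_a = lim_{s→0} s^2·G_p(s) = 25·1 / 3315 = 5/663.
r(t) = 6t^2 gives R(s) = 12/s^3.
e_ss = 12/K_a = 12/(5/663) = 1591.2.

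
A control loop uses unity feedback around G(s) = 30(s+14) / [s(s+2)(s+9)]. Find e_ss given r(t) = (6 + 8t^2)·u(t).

infinity

One free integrator in G(s): this is a type 1 system. Taking each input component in turn:
  • 6: tracked with zero error.
  • 8t^2: a type-1 system cannot track it, e_ss → ∞.
The unbounded component dominates.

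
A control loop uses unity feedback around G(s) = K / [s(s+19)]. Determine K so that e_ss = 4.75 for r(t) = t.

One free integrator in G(s): this is a type 1 system.
K_v = lim_{s→0} s·G(s) = K / (19) = (1/19)·K.
e_ss = 1/K_v = 4.75 ⇒ K_v = 4/19 ⇒ K = (4/19)/(1/19) = 4.

4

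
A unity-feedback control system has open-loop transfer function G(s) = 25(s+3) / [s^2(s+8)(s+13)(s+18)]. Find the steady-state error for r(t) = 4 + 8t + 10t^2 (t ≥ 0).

499.2

G(s) has two factors of s in the denominator, so the system is type 2. Taking each input component in turn:
  • 4: tracked with zero error.
  • 8t: tracked with zero error.
  • 10t^2: e_ss = 20/K_a with K_a=25/624 → 499.2.
Total e_ss = 499.2.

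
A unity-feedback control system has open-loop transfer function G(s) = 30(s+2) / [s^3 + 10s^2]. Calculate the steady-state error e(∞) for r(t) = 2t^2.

2/3

Factoring s^2 from the denominator leaves a polynomial with constant term 10, so the system is type 2.
K_a = lim_{s→0} s^2·G(s) = 30·2 / 10 = 6.
r(t) = 2t^2 gives R(s) = 4/s^3.
e_ss = 4/K_a = 4/6 = 2/3.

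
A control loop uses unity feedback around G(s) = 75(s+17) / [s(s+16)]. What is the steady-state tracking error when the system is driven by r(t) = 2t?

32/1275

The open loop has one pole at the origin → type 1 system.
K_v = lim_{s→0} s·G(s) = 75·17 / (16) = 79.6875.
e_ss = 2/K_v = 2/79.6875 = 32/1275.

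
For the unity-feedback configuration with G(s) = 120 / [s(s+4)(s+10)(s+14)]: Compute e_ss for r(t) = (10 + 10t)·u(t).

140/3

One free integrator in G(s): this is a type 1 system. Taking each input component in turn:
  • 10: tracked with zero error.
  • 10t: e_ss = 10/K_v with K_v=3/14 → 140/3.
Total e_ss = 140/3.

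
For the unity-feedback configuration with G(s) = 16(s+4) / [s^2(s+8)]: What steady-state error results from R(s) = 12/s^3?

System type = 2 (two poles at s=0).
K_a = lim_{s→0} s^2·G(s) = 16·4 / (8) = 8.
r(t) = 6t^2 gives R(s) = 12/s^3.
e_ss = 12/K_a = 12/8 = 1.5.

1.5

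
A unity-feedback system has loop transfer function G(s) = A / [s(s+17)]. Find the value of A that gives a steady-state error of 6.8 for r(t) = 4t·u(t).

10

System type = 1 (one pole at s=0).
K_v = lim_{s→0} s·G(s) = A / (17) = (1/17)·A.
e_ss = 4/K_v = 6.8 ⇒ K_v = 10/17 ⇒ A = (10/17)/(1/17) = 10.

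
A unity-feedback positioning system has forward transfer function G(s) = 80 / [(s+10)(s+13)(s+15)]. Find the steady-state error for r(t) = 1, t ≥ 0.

The open loop has no poles at the origin → type 0 system.
K_p = lim_{s→0} G(s) = 80 / (10·13·15) = 8/195.
e_ss = 1/(1 + K_p) = 1/(203/195) = 195/203.

195/203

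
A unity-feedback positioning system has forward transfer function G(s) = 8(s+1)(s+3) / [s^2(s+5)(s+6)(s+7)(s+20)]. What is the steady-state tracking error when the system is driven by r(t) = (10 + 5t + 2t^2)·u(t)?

Two free integrators in G(s): this is a type 2 system. Taking each input component in turn:
  • 10: tracked with zero error.
  • 5t: tracked with zero error.
  • 2t^2: e_ss = 4/K_a with K_a=1/175 → 700.
Total e_ss = 700.

700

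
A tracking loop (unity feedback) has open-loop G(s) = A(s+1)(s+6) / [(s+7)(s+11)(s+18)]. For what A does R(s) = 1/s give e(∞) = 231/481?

250

System type = 0 (no poles at s=0).
K_p = lim_{s→0} G(s) = A·1·6 / (7·11·18) = (1/231)·A.
e_ss = 1/(1 + K_p) = 231/481 ⇒ 1 + (1/231)·A = 481/231 ⇒ A = 250.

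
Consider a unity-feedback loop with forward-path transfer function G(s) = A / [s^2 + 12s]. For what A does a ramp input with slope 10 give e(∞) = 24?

The denominator has no term below 12s — 1 pole at s=0, type 1.
K_v = lim_{s→0} s·G(s) = A / 12 = (1/12)·A.
e_ss = 10/K_v = 24 ⇒ K_v = 5/12 ⇒ A = (5/12)/(1/12) = 5.

5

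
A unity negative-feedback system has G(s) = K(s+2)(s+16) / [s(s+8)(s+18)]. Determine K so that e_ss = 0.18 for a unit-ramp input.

25

One free integrator in G(s): this is a type 1 system.
K_v = lim_{s→0} s·G(s) = K·2·16 / (8·18) = (2/9)·K.
e_ss = 1/K_v = 0.18 ⇒ K_v = 50/9 ⇒ K = (50/9)/(2/9) = 25.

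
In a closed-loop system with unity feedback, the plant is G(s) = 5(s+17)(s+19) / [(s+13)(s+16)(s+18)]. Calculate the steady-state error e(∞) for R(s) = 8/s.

29952/5359

G(s) has no factors of s in the denominator, so the system is type 0.
K_p = lim_{s→0} G(s) = 5·17·19 / (13·16·18) = 1615/3744.
e_ss = 8/(1 + K_p) = 8/(5359/3744) = 29952/5359.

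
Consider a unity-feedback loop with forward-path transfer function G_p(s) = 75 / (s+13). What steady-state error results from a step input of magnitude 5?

65/88

The open loop has no poles at the origin → type 0 system.
K_p = lim_{s→0} G_p(s) = 75 / (13) = 75/13.
e_ss = 5/(1 + K_p) = 5/(88/13) = 65/88.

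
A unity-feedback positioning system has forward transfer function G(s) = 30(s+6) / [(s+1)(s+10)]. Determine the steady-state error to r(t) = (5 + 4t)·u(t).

No free integrators in G(s): this is a type 0 system. Taking each input component in turn:
  • 5: e_ss = 5/(1+K_p) with K_p=18 → 5/19.
  • 4t: a type-0 system cannot track it, e_ss → ∞.
The unbounded component dominates.

infinity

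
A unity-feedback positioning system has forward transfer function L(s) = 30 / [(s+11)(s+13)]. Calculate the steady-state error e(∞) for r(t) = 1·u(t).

143/173

System type = 0 (no poles at s=0).
K_p = lim_{s→0} L(s) = 30 / (11·13) = 30/143.
e_ss = 1/(1 + K_p) = 1/(173/143) = 143/173.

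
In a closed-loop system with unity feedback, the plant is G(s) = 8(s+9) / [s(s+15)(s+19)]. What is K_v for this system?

24/95

One free integrator in G(s): this is a type 1 system.
K_v = lim_{s→0} s·G(s) = 8·9 / (15·19) = 24/95.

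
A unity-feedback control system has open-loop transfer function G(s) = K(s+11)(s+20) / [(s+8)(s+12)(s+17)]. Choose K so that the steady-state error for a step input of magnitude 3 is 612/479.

No free integrators in G(s): this is a type 0 system.
K_p = lim_{s→0} G(s) = K·11·20 / (8·12·17) = (55/408)·K.
e_ss = 3/(1 + K_p) = 612/479 ⇒ 1 + (55/408)·K = 479/204 ⇒ K = 10.

10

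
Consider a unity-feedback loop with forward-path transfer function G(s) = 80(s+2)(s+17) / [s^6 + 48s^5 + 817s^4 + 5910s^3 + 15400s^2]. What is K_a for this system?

Factoring s^2 from the denominator leaves a polynomial with constant term 15400, so the system is type 2.
K_a = lim_{s→0} s^2·G(s) = 80·2·17 / 15400 = 68/385.

68/385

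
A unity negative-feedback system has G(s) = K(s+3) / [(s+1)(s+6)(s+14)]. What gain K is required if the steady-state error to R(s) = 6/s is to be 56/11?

G(s) has no factors of s in the denominator, so the system is type 0.
K_p = lim_{s→0} G(s) = K·3 / (1·6·14) = (1/28)·K.
e_ss = 6/(1 + K_p) = 56/11 ⇒ 1 + (1/28)·K = 33/28 ⇒ K = 5.

5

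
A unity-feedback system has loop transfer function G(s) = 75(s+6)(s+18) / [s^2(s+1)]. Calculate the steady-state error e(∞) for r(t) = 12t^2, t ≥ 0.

System type = 2 (two poles at s=0).
K_a = lim_{s→0} s^2·G(s) = 75·6·18 / (1) = 8100.
r(t) = 12t^2 gives R(s) = 24/s^3.
e_ss = 24/K_a = 24/8100 = 2/675.

2/675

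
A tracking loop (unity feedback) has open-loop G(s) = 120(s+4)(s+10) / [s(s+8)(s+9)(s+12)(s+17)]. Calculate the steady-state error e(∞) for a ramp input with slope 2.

6.12

G(s) has one factor of s in the denominator, so the system is type 1.
K_v = lim_{s→0} s·G(s) = 120·4·10 / (8·9·12·17) = 50/153.
e_ss = 2/K_v = 2/(50/153) = 6.12.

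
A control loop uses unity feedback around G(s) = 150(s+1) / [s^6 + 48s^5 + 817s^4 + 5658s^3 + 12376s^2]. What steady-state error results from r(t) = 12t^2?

1980.16

Factoring s^2 from the denominator leaves a polynomial with constant term 12376, so the system is type 2.
K_a = lim_{s→0} s^2·G(s) = 150·1 / 12376 = 75/6188.
r(t) = 12t^2 gives R(s) = 24/s^3.
e_ss = 24/K_a = 24/(75/6188) = 1980.16.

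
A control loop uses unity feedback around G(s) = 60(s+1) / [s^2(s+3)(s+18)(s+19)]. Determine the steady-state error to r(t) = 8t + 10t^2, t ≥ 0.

342

G(s) has two factors of s in the denominator, so the system is type 2. Taking each input component in turn:
  • 8t: tracked with zero error.
  • 10t^2: e_ss = 20/K_a with K_a=10/171 → 342.
Total e_ss = 342.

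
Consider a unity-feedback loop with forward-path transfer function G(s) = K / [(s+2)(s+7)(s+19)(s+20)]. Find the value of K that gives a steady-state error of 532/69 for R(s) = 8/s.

No free integrators in G(s): this is a type 0 system.
K_p = lim_{s→0} G(s) = K / (2·7·19·20) = (1/5320)·K.
e_ss = 8/(1 + K_p) = 532/69 ⇒ 1 + (1/5320)·K = 138/133 ⇒ K = 200.

200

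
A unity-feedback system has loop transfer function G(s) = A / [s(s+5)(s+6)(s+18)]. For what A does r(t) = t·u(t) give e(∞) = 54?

The open loop has one pole at the origin → type 1 system.
K_v = lim_{s→0} s·G(s) = A / (5·6·18) = (1/540)·A.
e_ss = 1/K_v = 54 ⇒ K_v = 1/54 ⇒ A = (1/54)/(1/540) = 10.

10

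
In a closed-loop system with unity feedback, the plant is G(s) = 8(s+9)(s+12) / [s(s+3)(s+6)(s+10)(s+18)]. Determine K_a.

0

One free integrator in G(s): this is a type 1 system.
K_a = lim_{s→0} s^2·G(s) = 0 (the extra factor of s kills the finite limit).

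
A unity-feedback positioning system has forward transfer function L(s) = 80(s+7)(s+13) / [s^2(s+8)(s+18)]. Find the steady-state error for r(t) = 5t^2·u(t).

18/91

Two free integrators in L(s): this is a type 2 system.
K_a = lim_{s→0} s^2·L(s) = 80·7·13 / (8·18) = 455/9.
r(t) = 5t^2 gives R(s) = 10/s^3.
e_ss = 10/K_a = 10/(455/9) = 18/91.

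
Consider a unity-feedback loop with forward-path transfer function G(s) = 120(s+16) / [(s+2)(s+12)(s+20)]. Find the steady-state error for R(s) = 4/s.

0.8

No free integrators in G(s): this is a type 0 system.
K_p = lim_{s→0} G(s) = 120·16 / (2·12·20) = 4.
e_ss = 4/(1 + K_p) = 4/5 = 0.8.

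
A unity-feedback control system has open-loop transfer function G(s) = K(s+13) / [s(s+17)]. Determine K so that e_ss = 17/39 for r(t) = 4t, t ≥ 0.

12

One free integrator in G(s): this is a type 1 system.
K_v = lim_{s→0} s·G(s) = K·13 / (17) = (13/17)·K.
e_ss = 4/K_v = 17/39 ⇒ K_v = 156/17 ⇒ K = (156/17)/(13/17) = 12.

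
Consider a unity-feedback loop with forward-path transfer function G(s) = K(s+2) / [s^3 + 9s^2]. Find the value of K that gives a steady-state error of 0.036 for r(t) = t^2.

250

Factoring s^2 from the denominator leaves a polynomial with constant term 9, so the system is type 2.
K_a = lim_{s→0} s^2·G(s) = K·2 / 9 = (2/9)·K.
e_ss = 2/K_a = 0.036 ⇒ K_a = 500/9 ⇒ K = (500/9)/(2/9) = 250.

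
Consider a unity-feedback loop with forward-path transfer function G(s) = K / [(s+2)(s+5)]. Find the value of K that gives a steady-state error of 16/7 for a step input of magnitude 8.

G(s) has no factors of s in the denominator, so the system is type 0.
K_p = lim_{s→0} G(s) = K / (2·5) = 0.1·K.
e_ss = 8/(1 + K_p) = 16/7 ⇒ 1 + 0.1·K = 3.5 ⇒ K = 25.

25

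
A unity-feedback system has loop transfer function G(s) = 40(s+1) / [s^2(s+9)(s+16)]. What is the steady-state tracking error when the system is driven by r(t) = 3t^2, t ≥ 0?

21.6

System type = 2 (two poles at s=0).
K_a = lim_{s→0} s^2·G(s) = 40·1 / (9·16) = 5/18.
r(t) = 3t^2 gives R(s) = 6/s^3.
e_ss = 6/K_a = 6/(5/18) = 21.6.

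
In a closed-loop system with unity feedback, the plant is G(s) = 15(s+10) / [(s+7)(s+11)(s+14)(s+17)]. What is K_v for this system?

No free integrators in G(s): this is a type 0 system.
K_v = lim_{s→0} s·G(s) = 0 (the extra factor of s kills the finite limit).

0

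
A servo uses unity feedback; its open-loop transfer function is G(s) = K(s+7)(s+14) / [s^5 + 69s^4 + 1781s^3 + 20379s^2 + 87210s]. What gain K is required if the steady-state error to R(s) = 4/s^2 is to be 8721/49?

Lowest-order denominator term is 87210s, so the open loop has 1 pole at the origin → type 1 system.
K_v = lim_{s→0} s·G(s) = K·7·14 / 87210 = (49/43605)·K.
e_ss = 4/K_v = 8721/49 ⇒ K_v = 196/8721 ⇒ K = (196/8721)/(49/43605) = 20.

20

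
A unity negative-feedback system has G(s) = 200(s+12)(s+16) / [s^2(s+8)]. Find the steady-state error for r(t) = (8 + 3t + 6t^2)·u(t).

G(s) has two factors of s in the denominator, so the system is type 2. By superposition:
  • 8: tracked with zero error.
  • 3t: tracked with zero error.
  • 6t^2: e_ss = 12/K_a with K_a=4800 → 0.0025.
Total e_ss = 0.0025.

0.0025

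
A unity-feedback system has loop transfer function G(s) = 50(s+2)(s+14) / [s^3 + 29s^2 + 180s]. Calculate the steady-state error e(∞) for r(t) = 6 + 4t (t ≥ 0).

Lowest-order denominator term is 180s, so the open loop has 1 pole at the origin → type 1 system. Treating each term separately:
  • 6: tracked with zero error.
  • 4t: e_ss = 4/K_v with K_v=70/9 → 18/35.
Total e_ss = 18/35.

18/35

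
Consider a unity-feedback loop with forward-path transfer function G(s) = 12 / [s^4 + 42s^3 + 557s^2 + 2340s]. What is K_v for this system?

Factoring s from the denominator leaves a polynomial with constant term 2340, so the system is type 1.
K_v = lim_{s→0} s·G(s) = 12 / 2340 = 1/195.

1/195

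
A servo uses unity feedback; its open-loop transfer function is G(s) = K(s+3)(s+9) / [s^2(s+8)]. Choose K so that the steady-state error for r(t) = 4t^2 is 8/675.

The open loop has two poles at the origin → type 2 system.
K_a = lim_{s→0} s^2·G(s) = K·3·9 / (8) = 3.375·K.
e_ss = 8/K_a = 8/675 ⇒ K_a = 675 ⇒ K = 675/3.375 = 200.

200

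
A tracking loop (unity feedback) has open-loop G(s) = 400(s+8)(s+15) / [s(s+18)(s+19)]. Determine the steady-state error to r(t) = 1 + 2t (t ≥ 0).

57/4000

One free integrator in G(s): this is a type 1 system. Taking each input component in turn:
  • 1: tracked with zero error.
  • 2t: e_ss = 2/K_v with K_v=8000/57 → 57/4000.
Total e_ss = 57/4000.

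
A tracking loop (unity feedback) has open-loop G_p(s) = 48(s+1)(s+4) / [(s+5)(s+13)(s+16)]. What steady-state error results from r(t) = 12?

System type = 0 (no poles at s=0).
K_p = lim_{s→0} G_p(s) = 48·1·4 / (5·13·16) = 12/65.
e_ss = 12/(1 + K_p) = 12/(77/65) = 780/77.

780/77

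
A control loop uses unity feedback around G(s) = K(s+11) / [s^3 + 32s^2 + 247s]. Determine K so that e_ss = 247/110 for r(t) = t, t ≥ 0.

10

Factoring s from the denominator leaves a polynomial with constant term 247, so the system is type 1.
K_v = lim_{s→0} s·G(s) = K·11 / 247 = (11/247)·K.
e_ss = 1/K_v = 247/110 ⇒ K_v = 110/247 ⇒ K = (110/247)/(11/247) = 10.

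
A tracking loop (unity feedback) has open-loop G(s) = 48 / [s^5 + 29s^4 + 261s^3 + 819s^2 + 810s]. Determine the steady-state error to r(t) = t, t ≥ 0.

16.875

The denominator has no term below 810s — 1 pole at s=0, type 1.
K_v = lim_{s→0} s·G(s) = 48 / 810 = 8/135.
e_ss = 1/K_v = 1/(8/135) = 16.875.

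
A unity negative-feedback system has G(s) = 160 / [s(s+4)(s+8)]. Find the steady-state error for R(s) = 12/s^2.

G(s) has one factor of s in the denominator, so the system is type 1.
K_v = lim_{s→0} s·G(s) = 160 / (4·8) = 5.
e_ss = 12/K_v = 12/5 = 2.4.

2.4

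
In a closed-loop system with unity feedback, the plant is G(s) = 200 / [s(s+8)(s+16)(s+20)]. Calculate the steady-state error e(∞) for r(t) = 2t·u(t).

25.6

The open loop has one pole at the origin → type 1 system.
K_v = lim_{s→0} s·G(s) = 200 / (8·16·20) = 5/64.
e_ss = 2/K_v = 2/(5/64) = 25.6.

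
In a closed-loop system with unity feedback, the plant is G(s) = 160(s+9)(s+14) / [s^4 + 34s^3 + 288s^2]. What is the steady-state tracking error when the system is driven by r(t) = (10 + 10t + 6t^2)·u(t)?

6/35

Lowest-order denominator term is 288s^2, so the open loop has 2 poles at the origin → type 2 system. By superposition:
  • 10: tracked with zero error.
  • 10t: tracked with zero error.
  • 6t^2: e_ss = 12/K_a with K_a=70 → 6/35.
Total e_ss = 6/35.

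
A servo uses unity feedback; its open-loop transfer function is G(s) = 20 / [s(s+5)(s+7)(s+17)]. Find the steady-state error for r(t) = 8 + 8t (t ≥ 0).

System type = 1 (one pole at s=0). By superposition:
  • 8: tracked with zero error.
  • 8t: e_ss = 8/K_v with K_v=4/119 → 238.
Total e_ss = 238.

238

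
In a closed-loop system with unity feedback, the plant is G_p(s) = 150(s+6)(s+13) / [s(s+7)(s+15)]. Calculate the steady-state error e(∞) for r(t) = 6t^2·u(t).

The open loop has one pole at the origin → type 1 system.
K_a = lim_{s→0} s^2·G_p(s) = 0; the steady-state error to this parabolic input grows without bound.

infinity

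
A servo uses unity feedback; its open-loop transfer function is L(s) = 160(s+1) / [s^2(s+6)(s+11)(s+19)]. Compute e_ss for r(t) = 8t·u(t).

0

Two free integrators in L(s): this is a type 2 system.
A type-2 system has K_v = ∞, so it tracks a ramp input with zero steady-state error.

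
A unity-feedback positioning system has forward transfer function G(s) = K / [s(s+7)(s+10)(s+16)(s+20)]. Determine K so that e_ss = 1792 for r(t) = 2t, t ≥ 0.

G(s) has one factor of s in the denominator, so the system is type 1.
K_v = lim_{s→0} s·G(s) = K / (7·10·16·20) = (1/22400)·K.
e_ss = 2/K_v = 1792 ⇒ K_v = 1/896 ⇒ K = (1/896)/(1/22400) = 25.

25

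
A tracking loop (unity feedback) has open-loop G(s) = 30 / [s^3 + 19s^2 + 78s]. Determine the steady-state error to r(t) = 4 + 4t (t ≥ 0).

Lowest-order denominator term is 78s, so the open loop has 1 pole at the origin → type 1 system. Taking each input component in turn:
  • 4: tracked with zero error.
  • 4t: e_ss = 4/K_v with K_v=5/13 → 10.4.
Total e_ss = 10.4.

10.4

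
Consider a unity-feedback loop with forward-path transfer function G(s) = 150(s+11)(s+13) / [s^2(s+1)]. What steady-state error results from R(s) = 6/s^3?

Two free integrators in G(s): this is a type 2 system.
K_a = lim_{s→0} s^2·G(s) = 150·11·13 / (1) = 21450.
r(t) = 3t^2 gives R(s) = 6/s^3.
e_ss = 6/K_a = 6/21450 = 1/3575.

1/3575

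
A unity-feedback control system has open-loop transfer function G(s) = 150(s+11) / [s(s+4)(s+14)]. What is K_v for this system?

System type = 1 (one pole at s=0).
K_v = lim_{s→0} s·G(s) = 150·11 / (4·14) = 825/28.

825/28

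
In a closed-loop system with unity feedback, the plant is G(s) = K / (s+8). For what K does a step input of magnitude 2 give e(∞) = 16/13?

5

System type = 0 (no poles at s=0).
K_p = lim_{s→0} G(s) = K / (8) = 0.125·K.
e_ss = 2/(1 + K_p) = 16/13 ⇒ 1 + 0.125·K = 1.625 ⇒ K = 5.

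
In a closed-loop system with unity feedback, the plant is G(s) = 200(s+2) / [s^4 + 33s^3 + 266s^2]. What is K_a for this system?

200/133

The denominator has no term below 266s^2 — 2 poles at s=0, type 2.
K_a = lim_{s→0} s^2·G(s) = 200·2 / 266 = 200/133.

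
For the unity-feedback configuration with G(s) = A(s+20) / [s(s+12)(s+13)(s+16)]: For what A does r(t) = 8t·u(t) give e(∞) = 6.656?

G(s) has one factor of s in the denominator, so the system is type 1.
K_v = lim_{s→0} s·G(s) = A·20 / (12·13·16) = (5/624)·A.
e_ss = 8/K_v = 6.656 ⇒ K_v = 125/104 ⇒ A = (125/104)/(5/624) = 150.

150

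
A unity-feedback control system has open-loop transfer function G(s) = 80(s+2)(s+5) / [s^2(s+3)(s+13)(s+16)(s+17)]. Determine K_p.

infinity

K_p = lim_{s→0} G(s); with 2 poles at the origin the limit diverges, so K_p = ∞.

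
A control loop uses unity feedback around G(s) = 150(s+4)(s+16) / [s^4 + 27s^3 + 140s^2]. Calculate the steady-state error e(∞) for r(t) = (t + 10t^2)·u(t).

7/24

Lowest-order denominator term is 140s^2, so the open loop has 2 poles at the origin → type 2 system. Treating each term separately:
  • t: tracked with zero error.
  • 10t^2: e_ss = 20/K_a with K_a=480/7 → 7/24.
Total e_ss = 7/24.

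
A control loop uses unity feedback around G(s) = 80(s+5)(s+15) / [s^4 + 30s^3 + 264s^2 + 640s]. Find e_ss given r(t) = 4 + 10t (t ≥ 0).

Lowest-order denominator term is 640s, so the open loop has 1 pole at the origin → type 1 system. Treating each term separately:
  • 4: tracked with zero error.
  • 10t: e_ss = 10/K_v with K_v=9.375 → 16/15.
Total e_ss = 16/15.

16/15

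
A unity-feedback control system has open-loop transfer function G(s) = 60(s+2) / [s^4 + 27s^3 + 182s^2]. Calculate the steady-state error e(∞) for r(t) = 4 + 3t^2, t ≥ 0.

9.1

Factoring s^2 from the denominator leaves a polynomial with constant term 182, so the system is type 2. By superposition:
  • 4: tracked with zero error.
  • 3t^2: e_ss = 6/K_a with K_a=60/91 → 9.1.
Total e_ss = 9.1.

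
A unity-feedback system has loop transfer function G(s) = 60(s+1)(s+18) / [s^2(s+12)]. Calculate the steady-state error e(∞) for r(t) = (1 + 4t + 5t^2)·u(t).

G(s) has two factors of s in the denominator, so the system is type 2. By superposition:
  • 1: tracked with zero error.
  • 4t: tracked with zero error.
  • 5t^2: e_ss = 10/K_a with K_a=90 → 1/9.
Total e_ss = 1/9.

1/9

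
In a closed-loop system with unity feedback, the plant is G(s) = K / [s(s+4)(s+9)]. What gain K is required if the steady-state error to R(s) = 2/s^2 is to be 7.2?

System type = 1 (one pole at s=0).
K_v = lim_{s→0} s·G(s) = K / (4·9) = (1/36)·K.
e_ss = 2/K_v = 7.2 ⇒ K_v = 5/18 ⇒ K = (5/18)/(1/36) = 10.

10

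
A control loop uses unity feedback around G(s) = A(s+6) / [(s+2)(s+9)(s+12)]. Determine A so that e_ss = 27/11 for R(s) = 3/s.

G(s) has no factors of s in the denominator, so the system is type 0.
K_p = lim_{s→0} G(s) = A·6 / (2·9·12) = (1/36)·A.
e_ss = 3/(1 + K_p) = 27/11 ⇒ 1 + (1/36)·A = 11/9 ⇒ A = 8.

8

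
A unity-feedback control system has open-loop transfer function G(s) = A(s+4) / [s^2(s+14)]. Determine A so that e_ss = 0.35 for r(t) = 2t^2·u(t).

System type = 2 (two poles at s=0).
K_a = lim_{s→0} s^2·G(s) = A·4 / (14) = (2/7)·A.
e_ss = 4/K_a = 0.35 ⇒ K_a = 80/7 ⇒ A = (80/7)/(2/7) = 40.

40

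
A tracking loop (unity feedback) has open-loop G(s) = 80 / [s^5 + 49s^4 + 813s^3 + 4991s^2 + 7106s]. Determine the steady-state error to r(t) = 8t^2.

infinity

The denominator has no term below 7106s — 1 pole at s=0, type 1.
K_a = lim_{s→0} s^2·G(s) = 0; the steady-state error to this parabolic input grows without bound.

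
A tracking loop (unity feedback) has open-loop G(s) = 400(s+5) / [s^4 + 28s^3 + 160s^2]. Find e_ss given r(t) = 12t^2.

The denominator has no term below 160s^2 — 2 poles at s=0, type 2.
K_a = lim_{s→0} s^2·G(s) = 400·5 / 160 = 12.5.
r(t) = 12t^2 gives R(s) = 24/s^3.
e_ss = 24/K_a = 24/12.5 = 1.92.

1.92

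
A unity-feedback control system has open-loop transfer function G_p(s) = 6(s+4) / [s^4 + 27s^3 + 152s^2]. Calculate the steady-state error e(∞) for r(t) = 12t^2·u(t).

The denominator has no term below 152s^2 — 2 poles at s=0, type 2.
K_a = lim_{s→0} s^2·G_p(s) = 6·4 / 152 = 3/19.
r(t) = 12t^2 gives R(s) = 24/s^3.
e_ss = 24/K_a = 24/(3/19) = 152.

152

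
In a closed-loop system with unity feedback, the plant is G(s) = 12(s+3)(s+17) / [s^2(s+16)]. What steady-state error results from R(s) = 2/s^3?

8/153

Two free integrators in G(s): this is a type 2 system.
K_a = lim_{s→0} s^2·G(s) = 12·3·17 / (16) = 38.25.
r(t) = t^2 gives R(s) = 2/s^3.
e_ss = 2/K_a = 2/38.25 = 8/153.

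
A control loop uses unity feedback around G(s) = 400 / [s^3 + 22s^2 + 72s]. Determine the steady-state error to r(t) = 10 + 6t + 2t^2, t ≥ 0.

Lowest-order denominator term is 72s, so the open loop has 1 pole at the origin → type 1 system. Taking each input component in turn:
  • 10: tracked with zero error.
  • 6t: e_ss = 6/K_v with K_v=50/9 → 1.08.
  • 2t^2: a type-1 system cannot track it, e_ss → ∞.
The unbounded component dominates.

infinity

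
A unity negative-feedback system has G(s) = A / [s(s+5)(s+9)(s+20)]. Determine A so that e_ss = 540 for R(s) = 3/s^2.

5

One free integrator in G(s): this is a type 1 system.
K_v = lim_{s→0} s·G(s) = A / (5·9·20) = (1/900)·A.
e_ss = 3/K_v = 540 ⇒ K_v = 1/180 ⇒ A = (1/180)/(1/900) = 5.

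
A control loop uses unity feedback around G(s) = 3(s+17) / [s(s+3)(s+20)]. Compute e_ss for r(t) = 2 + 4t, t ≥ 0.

80/17

The open loop has one pole at the origin → type 1 system. By superposition:
  • 2: tracked with zero error.
  • 4t: e_ss = 4/K_v with K_v=0.85 → 80/17.
Total e_ss = 80/17.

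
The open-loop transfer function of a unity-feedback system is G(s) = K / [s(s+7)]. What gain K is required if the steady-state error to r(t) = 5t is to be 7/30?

150

One free integrator in G(s): this is a type 1 system.
K_v = lim_{s→0} s·G(s) = K / (7) = (1/7)·K.
e_ss = 5/K_v = 7/30 ⇒ K_v = 150/7 ⇒ K = (150/7)/(1/7) = 150.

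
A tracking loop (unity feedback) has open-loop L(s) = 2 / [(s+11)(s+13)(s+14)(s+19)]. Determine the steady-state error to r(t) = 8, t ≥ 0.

38038/4755

System type = 0 (no poles at s=0).
K_p = lim_{s→0} L(s) = 2 / (11·13·14·19) = 1/19019.
e_ss = 8/(1 + K_p) = 8/(19020/19019) = 38038/4755.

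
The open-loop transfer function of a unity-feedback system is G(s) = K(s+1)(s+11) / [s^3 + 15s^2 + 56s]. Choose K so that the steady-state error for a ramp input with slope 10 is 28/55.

Lowest-order denominator term is 56s, so the open loop has 1 pole at the origin → type 1 system.
K_v = lim_{s→0} s·G(s) = K·1·11 / 56 = (11/56)·K.
e_ss = 10/K_v = 28/55 ⇒ K_v = 275/14 ⇒ K = (275/14)/(11/56) = 100.

100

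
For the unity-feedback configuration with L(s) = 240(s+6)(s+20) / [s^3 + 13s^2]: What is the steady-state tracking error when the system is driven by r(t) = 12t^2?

13/1200

Factoring s^2 from the denominator leaves a polynomial with constant term 13, so the system is type 2.
K_a = lim_{s→0} s^2·L(s) = 240·6·20 / 13 = 28800/13.
r(t) = 12t^2 gives R(s) = 24/s^3.
e_ss = 24/K_a = 24/(28800/13) = 13/1200.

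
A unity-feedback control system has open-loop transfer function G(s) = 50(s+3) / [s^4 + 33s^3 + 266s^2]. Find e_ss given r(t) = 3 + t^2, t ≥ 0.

The denominator has no term below 266s^2 — 2 poles at s=0, type 2. Treating each term separately:
  • 3: tracked with zero error.
  • t^2: e_ss = 2/K_a with K_a=75/133 → 266/75.
Total e_ss = 266/75.

266/75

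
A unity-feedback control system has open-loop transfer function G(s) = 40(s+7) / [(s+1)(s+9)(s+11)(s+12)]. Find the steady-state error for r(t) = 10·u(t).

G(s) has no factors of s in the denominator, so the system is type 0.
K_p = lim_{s→0} G(s) = 40·7 / (1·9·11·12) = 70/297.
e_ss = 10/(1 + K_p) = 10/(367/297) = 2970/367.

2970/367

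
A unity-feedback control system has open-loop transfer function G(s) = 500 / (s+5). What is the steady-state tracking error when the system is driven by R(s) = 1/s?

No free integrators in G(s): this is a type 0 system.
K_p = lim_{s→0} G(s) = 500 / (5) = 100.
e_ss = 1/(1 + K_p) = 1/101.

1/101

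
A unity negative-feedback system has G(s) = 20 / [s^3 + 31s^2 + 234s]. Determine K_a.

Factoring s from the denominator leaves a polynomial with constant term 234, so the system is type 1.
K_a = lim_{s→0} s^2·G(s) = 0 (the extra factor of s kills the finite limit).

0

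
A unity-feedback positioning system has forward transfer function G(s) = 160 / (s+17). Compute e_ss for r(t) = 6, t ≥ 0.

No free integrators in G(s): this is a type 0 system.
K_p = lim_{s→0} G(s) = 160 / (17) = 160/17.
e_ss = 6/(1 + K_p) = 6/(177/17) = 34/59.

34/59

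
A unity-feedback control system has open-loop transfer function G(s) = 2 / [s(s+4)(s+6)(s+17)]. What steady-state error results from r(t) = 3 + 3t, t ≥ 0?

612

G(s) has one factor of s in the denominator, so the system is type 1. Treating each term separately:
  • 3: tracked with zero error.
  • 3t: e_ss = 3/K_v with K_v=1/204 → 612.
Total e_ss = 612.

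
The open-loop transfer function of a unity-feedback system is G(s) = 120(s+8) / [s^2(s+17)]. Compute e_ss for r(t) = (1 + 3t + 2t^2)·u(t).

G(s) has two factors of s in the denominator, so the system is type 2. Treating each term separately:
  • 1: tracked with zero error.
  • 3t: tracked with zero error.
  • 2t^2: e_ss = 4/K_a with K_a=960/17 → 17/240.
Total e_ss = 17/240.

17/240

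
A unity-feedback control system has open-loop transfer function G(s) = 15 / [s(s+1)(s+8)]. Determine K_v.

1.875

G(s) has one factor of s in the denominator, so the system is type 1.
K_v = lim_{s→0} s·G(s) = 15 / (1·8) = 1.875.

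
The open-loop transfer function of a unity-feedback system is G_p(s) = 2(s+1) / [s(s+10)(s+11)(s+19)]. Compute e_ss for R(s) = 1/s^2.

One free integrator in G_p(s): this is a type 1 system.
K_v = lim_{s→0} s·G_p(s) = 2·1 / (10·11·19) = 1/1045.
e_ss = 1/K_v = 1/(1/1045) = 1045.

1045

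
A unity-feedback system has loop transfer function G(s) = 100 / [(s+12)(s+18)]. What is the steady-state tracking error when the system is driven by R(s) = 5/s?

270/79

System type = 0 (no poles at s=0).
K_p = lim_{s→0} G(s) = 100 / (12·18) = 25/54.
e_ss = 5/(1 + K_p) = 5/(79/54) = 270/79.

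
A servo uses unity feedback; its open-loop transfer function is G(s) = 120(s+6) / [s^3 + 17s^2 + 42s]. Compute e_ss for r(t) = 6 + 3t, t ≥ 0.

0.175

Factoring s from the denominator leaves a polynomial with constant term 42, so the system is type 1. By superposition:
  • 6: tracked with zero error.
  • 3t: e_ss = 3/K_v with K_v=120/7 → 0.175.
Total e_ss = 0.175.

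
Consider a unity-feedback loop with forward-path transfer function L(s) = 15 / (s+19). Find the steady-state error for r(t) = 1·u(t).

19/34

The open loop has no poles at the origin → type 0 system.
K_p = lim_{s→0} L(s) = 15 / (19) = 15/19.
e_ss = 1/(1 + K_p) = 1/(34/19) = 19/34.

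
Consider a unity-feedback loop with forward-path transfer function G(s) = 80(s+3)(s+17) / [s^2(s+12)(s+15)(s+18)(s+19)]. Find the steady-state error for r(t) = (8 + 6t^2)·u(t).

3078/17

Two free integrators in G(s): this is a type 2 system. Taking each input component in turn:
  • 8: tracked with zero error.
  • 6t^2: e_ss = 12/K_a with K_a=34/513 → 3078/17.
Total e_ss = 3078/17.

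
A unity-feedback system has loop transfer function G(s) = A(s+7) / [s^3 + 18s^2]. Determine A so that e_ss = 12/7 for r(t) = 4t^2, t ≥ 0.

12

The denominator has no term below 18s^2 — 2 poles at s=0, type 2.
K_a = lim_{s→0} s^2·G(s) = A·7 / 18 = (7/18)·A.
e_ss = 8/K_a = 12/7 ⇒ K_a = 14/3 ⇒ A = (14/3)/(7/18) = 12.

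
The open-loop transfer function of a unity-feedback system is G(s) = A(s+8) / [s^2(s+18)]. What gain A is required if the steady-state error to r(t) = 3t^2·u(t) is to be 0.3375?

40

G(s) has two factors of s in the denominator, so the system is type 2.
K_a = lim_{s→0} s^2·G(s) = A·8 / (18) = (4/9)·A.
e_ss = 6/K_a = 0.3375 ⇒ K_a = 160/9 ⇒ A = (160/9)/(4/9) = 40.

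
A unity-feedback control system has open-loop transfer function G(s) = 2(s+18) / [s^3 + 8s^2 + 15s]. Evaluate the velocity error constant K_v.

The denominator has no term below 15s — 1 pole at s=0, type 1.
K_v = lim_{s→0} s·G(s) = 2·18 / 15 = 2.4.

2.4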